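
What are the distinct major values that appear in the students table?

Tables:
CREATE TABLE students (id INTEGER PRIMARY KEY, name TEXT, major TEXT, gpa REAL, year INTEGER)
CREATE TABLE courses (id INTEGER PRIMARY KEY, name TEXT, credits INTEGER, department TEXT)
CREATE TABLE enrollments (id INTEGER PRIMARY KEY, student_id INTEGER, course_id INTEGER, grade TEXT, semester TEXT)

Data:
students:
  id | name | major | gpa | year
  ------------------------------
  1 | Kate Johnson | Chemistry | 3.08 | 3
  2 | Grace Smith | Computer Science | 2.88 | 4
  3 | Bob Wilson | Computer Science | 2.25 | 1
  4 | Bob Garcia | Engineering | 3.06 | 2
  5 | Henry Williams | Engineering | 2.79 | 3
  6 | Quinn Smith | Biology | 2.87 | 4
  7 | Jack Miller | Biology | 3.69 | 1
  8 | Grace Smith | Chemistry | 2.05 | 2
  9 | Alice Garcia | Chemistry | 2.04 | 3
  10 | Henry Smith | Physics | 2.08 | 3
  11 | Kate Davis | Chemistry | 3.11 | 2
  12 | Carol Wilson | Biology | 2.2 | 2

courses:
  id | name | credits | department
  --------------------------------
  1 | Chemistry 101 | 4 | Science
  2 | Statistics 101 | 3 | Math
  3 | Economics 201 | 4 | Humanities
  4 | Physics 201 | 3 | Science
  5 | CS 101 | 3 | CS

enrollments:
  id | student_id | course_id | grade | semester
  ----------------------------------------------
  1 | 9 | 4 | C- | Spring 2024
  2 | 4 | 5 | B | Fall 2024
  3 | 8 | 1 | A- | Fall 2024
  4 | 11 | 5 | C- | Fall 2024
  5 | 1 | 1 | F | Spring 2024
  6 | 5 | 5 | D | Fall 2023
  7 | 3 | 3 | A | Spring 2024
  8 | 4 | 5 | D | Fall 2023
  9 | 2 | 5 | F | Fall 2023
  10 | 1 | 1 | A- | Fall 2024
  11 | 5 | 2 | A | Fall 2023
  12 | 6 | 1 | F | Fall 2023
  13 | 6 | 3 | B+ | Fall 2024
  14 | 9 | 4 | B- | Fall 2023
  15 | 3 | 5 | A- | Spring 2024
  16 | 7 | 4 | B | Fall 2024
SELECT DISTINCT major FROM students

Execution result:
major
Chemistry
Computer Science
Engineering
Biology
Physics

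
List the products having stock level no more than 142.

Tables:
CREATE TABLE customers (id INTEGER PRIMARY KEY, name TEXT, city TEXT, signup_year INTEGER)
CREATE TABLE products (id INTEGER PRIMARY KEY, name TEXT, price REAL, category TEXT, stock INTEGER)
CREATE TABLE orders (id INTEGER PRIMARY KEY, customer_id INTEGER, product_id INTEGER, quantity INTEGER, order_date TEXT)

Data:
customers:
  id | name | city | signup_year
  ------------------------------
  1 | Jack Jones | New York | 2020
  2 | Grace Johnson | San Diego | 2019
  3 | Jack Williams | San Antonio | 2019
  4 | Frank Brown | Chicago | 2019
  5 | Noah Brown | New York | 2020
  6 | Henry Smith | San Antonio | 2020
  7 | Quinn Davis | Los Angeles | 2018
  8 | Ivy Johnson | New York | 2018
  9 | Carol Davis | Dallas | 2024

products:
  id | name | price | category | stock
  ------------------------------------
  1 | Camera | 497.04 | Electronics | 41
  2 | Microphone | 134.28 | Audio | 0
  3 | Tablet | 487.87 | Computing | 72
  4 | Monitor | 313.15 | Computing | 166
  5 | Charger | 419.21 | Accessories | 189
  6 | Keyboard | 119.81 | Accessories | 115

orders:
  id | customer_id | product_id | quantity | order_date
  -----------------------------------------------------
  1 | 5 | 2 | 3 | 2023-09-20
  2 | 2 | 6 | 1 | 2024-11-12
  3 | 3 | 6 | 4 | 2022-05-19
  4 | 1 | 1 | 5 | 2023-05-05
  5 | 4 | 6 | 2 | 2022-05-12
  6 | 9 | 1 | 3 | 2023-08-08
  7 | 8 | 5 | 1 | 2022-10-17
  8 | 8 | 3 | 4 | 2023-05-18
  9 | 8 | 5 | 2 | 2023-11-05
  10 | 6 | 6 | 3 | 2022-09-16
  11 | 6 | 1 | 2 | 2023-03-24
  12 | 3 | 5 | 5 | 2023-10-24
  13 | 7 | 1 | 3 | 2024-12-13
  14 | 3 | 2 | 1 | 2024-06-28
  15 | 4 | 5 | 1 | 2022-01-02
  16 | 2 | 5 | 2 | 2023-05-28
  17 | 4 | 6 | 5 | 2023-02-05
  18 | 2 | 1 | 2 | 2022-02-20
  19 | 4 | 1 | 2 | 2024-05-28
SELECT name, stock FROM products WHERE stock <= 142

Execution result:
name | stock
Camera | 41
Microphone | 0
Tablet | 72
Keyboard | 115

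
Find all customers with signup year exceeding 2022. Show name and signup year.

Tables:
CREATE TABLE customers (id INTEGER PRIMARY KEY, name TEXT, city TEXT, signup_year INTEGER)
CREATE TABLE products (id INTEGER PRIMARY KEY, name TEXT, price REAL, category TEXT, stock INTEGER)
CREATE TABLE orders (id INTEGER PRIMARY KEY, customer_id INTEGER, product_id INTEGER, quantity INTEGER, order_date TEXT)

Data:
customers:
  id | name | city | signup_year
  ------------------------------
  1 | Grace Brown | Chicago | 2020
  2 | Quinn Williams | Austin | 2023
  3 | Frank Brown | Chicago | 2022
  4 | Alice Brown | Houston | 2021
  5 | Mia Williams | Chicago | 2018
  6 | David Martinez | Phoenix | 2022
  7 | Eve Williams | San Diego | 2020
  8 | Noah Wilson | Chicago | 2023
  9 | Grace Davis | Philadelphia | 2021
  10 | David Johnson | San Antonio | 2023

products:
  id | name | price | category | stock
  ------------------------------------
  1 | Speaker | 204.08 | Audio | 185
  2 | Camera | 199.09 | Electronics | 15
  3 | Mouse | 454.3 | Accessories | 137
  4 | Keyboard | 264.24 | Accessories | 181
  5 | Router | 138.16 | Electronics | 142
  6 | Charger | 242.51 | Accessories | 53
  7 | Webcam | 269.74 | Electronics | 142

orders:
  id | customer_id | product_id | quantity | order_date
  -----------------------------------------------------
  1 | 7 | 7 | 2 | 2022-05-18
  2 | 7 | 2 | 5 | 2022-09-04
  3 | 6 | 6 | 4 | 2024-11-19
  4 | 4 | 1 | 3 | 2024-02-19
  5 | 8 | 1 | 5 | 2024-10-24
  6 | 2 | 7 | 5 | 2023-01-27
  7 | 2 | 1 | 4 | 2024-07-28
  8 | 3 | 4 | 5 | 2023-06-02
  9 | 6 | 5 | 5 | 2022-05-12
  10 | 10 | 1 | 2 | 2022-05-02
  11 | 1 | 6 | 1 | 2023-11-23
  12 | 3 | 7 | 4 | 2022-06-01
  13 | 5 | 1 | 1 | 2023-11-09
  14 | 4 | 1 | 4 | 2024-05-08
SELECT name, signup_year FROM customers WHERE signup_year > 2022

Execution result:
name | signup_year
Quinn Williams | 2023
Noah Wilson | 2023
David Johnson | 2023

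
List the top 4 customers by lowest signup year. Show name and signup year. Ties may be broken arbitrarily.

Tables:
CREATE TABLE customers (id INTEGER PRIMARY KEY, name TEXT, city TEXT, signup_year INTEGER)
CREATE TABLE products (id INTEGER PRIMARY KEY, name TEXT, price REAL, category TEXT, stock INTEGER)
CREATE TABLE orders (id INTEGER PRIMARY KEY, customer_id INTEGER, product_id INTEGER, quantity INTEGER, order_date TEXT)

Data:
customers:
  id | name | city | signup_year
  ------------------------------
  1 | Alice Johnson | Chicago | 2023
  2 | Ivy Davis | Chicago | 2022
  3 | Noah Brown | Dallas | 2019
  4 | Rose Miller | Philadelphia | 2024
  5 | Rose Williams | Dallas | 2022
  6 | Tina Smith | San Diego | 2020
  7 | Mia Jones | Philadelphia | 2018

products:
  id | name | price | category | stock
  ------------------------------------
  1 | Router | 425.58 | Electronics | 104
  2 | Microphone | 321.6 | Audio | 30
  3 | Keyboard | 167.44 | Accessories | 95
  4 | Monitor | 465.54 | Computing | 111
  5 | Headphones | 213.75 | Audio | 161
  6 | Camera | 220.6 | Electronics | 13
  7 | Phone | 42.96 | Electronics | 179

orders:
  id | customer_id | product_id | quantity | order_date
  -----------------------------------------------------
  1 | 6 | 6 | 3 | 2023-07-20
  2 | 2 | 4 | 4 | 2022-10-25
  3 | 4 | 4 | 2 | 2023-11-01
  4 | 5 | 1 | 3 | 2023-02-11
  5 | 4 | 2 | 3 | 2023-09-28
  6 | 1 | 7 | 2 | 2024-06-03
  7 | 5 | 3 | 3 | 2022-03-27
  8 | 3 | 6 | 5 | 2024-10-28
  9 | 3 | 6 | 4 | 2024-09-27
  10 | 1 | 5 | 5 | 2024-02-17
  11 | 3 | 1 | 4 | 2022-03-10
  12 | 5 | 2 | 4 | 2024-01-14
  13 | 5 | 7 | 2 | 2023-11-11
SELECT name, signup_year FROM customers ORDER BY signup_year ASC LIMIT 4

Execution result:
name | signup_year
Mia Jones | 2018
Noah Brown | 2019
Tina Smith | 2020
Ivy Davis | 2022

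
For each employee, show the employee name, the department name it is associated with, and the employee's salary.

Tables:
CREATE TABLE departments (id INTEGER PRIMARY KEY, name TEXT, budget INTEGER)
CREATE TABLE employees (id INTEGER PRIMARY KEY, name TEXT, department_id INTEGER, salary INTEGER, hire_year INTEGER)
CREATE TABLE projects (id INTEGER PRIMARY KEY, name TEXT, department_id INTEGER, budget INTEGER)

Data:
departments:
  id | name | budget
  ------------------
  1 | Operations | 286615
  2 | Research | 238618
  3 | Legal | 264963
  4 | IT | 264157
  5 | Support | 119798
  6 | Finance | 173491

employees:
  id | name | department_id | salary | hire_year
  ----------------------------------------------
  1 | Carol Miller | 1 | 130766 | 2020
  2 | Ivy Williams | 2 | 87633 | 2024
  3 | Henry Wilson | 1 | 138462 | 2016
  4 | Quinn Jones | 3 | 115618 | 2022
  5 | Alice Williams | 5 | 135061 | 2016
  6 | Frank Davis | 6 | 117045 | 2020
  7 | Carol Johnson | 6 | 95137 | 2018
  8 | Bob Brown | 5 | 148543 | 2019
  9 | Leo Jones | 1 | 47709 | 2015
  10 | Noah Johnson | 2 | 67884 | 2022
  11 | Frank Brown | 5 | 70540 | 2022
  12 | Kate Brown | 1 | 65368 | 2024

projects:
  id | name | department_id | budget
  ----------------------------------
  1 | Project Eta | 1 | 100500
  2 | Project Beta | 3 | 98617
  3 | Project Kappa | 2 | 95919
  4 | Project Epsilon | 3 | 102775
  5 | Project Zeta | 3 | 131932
SELECT c.name, p.name AS department, c.salary FROM employees c JOIN departments p ON c.department_id = p.id

Execution result:
name | department | salary
Carol Miller | Operations | 130766
Ivy Williams | Research | 87633
Henry Wilson | Operations | 138462
Quinn Jones | Legal | 115618
Alice Williams | Support | 135061
Frank Davis | Finance | 117045
Carol Johnson | Finance | 95137
Bob Brown | Support | 148543
Leo Jones | Operations | 47709
Noah Johnson | Research | 67884
Frank Brown | Support | 70540
Kate Brown | Operations | 65368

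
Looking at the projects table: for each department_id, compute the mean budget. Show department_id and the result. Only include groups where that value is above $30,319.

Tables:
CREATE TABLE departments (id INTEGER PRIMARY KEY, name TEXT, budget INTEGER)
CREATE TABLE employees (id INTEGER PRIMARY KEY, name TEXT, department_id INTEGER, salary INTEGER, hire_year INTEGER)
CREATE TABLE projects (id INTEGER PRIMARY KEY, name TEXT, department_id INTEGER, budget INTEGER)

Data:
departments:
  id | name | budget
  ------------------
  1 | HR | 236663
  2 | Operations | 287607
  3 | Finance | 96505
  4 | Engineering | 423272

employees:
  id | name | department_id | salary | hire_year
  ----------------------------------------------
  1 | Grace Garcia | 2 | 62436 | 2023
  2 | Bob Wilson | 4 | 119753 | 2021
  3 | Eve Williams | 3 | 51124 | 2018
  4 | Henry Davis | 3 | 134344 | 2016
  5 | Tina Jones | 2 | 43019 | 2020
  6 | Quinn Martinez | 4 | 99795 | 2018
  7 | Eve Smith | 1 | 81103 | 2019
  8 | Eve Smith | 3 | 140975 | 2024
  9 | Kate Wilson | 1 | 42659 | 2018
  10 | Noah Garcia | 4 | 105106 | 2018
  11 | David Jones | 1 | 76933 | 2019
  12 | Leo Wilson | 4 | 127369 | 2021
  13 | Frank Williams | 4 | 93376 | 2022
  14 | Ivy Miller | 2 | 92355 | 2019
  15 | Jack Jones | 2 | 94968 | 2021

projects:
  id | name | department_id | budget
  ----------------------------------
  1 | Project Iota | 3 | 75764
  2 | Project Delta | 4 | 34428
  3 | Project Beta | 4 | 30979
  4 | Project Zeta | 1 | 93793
SELECT department_id, AVG(budget) AS avg_budget FROM projects GROUP BY department_id HAVING AVG(budget) > 30319

Execution result:
department_id | avg_budget
1 | 93793.00
3 | 75764.00
4 | 32703.50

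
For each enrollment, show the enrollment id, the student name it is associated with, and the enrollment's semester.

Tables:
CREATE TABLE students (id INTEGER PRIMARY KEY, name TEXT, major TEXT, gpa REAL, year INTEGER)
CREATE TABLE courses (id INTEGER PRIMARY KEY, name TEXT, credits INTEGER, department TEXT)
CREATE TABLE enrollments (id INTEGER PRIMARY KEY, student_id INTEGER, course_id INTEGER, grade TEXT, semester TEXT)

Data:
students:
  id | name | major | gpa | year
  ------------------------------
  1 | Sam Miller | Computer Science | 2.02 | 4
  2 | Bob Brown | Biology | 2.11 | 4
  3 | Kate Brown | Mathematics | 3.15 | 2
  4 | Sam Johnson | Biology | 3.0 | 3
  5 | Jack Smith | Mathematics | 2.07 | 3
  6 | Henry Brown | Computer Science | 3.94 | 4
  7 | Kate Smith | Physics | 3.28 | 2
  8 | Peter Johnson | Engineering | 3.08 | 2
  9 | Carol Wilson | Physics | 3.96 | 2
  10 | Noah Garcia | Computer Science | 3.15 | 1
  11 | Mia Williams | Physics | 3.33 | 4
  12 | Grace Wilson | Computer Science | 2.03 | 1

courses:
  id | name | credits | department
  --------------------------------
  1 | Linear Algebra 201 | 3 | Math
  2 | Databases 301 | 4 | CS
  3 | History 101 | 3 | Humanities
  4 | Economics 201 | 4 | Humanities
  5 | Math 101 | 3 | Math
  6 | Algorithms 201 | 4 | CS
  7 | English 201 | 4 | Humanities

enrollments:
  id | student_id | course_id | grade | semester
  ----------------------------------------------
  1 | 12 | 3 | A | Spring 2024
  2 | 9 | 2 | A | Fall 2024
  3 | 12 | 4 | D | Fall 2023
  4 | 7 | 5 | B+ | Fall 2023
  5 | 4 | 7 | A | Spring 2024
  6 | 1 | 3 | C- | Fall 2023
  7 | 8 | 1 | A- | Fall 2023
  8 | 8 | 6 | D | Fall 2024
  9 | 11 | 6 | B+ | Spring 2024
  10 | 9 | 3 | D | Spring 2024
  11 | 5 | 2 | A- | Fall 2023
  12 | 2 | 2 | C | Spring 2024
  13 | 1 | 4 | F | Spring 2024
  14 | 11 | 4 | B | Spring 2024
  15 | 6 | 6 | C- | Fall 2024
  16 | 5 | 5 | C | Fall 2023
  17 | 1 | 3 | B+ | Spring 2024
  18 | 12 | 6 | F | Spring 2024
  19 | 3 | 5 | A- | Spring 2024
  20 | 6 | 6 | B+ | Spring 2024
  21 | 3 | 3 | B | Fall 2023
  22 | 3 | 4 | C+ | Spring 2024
SELECT c.id, p.name AS student, c.semester FROM enrollments c JOIN students p ON c.student_id = p.id

Execution result:
id | student | semester
1 | Grace Wilson | Spring 2024
2 | Carol Wilson | Fall 2024
3 | Grace Wilson | Fall 2023
4 | Kate Smith | Fall 2023
5 | Sam Johnson | Spring 2024
6 | Sam Miller | Fall 2023
7 | Peter Johnson | Fall 2023
8 | Peter Johnson | Fall 2024
9 | Mia Williams | Spring 2024
10 | Carol Wilson | Spring 2024
11 | Jack Smith | Fall 2023
12 | Bob Brown | Spring 2024
13 | Sam Miller | Spring 2024
14 | Mia Williams | Spring 2024
15 | Henry Brown | Fall 2024
16 | Jack Smith | Fall 2023
17 | Sam Miller | Spring 2024
18 | Grace Wilson | Spring 2024
19 | Kate Brown | Spring 2024
20 | Henry Brown | Spring 2024
21 | Kate Brown | Fall 2023
22 | Kate Brown | Spring 2024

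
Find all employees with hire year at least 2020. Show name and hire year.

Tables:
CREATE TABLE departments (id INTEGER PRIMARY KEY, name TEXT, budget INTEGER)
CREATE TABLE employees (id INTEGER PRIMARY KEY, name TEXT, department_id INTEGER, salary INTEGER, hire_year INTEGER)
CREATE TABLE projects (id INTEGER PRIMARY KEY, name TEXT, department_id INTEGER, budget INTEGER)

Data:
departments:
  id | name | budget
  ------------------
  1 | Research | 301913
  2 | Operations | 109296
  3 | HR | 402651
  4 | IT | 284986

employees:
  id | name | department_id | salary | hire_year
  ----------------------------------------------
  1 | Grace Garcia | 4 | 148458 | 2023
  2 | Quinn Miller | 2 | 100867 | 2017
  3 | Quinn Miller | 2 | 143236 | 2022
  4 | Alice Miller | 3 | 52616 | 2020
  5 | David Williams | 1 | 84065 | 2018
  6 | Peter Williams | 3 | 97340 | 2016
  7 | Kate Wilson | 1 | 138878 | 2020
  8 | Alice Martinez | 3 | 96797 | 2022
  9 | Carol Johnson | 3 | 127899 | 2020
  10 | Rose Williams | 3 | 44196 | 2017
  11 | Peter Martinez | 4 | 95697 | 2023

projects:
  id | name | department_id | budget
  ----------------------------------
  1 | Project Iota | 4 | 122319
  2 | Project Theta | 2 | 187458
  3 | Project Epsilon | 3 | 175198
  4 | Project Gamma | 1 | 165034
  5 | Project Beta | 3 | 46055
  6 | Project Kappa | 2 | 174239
SELECT name, hire_year FROM employees WHERE hire_year >= 2020

Execution result:
name | hire_year
Grace Garcia | 2023
Quinn Miller | 2022
Alice Miller | 2020
Kate Wilson | 2020
Alice Martinez | 2022
Carol Johnson | 2020
Peter Martinez | 2023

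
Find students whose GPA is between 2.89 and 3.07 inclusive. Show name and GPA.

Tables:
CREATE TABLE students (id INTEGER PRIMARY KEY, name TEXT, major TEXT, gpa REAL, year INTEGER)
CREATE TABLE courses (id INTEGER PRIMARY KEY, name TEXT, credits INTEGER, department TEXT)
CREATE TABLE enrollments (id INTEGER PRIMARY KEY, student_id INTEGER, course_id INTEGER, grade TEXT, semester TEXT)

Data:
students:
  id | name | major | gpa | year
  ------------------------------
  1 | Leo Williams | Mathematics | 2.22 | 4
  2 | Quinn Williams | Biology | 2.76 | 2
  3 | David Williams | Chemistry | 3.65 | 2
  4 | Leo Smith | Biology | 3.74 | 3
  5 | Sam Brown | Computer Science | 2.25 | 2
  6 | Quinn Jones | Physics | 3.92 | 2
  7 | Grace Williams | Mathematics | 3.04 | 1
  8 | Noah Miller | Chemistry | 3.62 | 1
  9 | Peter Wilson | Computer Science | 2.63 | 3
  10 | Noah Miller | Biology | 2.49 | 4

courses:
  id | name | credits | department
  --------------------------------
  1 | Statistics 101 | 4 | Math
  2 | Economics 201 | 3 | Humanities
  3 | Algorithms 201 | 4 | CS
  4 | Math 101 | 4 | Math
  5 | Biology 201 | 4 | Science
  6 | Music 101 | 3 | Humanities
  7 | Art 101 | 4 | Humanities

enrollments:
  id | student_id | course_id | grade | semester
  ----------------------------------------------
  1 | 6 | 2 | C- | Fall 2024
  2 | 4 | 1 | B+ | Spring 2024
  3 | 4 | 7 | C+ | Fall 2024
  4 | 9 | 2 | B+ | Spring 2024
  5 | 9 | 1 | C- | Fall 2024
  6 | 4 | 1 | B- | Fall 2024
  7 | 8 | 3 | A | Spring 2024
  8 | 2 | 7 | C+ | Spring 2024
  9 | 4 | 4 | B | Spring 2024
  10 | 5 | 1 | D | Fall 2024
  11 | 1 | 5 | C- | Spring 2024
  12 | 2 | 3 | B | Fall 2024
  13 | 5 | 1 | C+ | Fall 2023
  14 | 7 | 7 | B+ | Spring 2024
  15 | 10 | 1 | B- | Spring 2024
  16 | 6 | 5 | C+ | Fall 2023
SELECT name, gpa FROM students WHERE gpa BETWEEN 2.89 AND 3.07

Execution result:
name | gpa
Grace Williams | 3.04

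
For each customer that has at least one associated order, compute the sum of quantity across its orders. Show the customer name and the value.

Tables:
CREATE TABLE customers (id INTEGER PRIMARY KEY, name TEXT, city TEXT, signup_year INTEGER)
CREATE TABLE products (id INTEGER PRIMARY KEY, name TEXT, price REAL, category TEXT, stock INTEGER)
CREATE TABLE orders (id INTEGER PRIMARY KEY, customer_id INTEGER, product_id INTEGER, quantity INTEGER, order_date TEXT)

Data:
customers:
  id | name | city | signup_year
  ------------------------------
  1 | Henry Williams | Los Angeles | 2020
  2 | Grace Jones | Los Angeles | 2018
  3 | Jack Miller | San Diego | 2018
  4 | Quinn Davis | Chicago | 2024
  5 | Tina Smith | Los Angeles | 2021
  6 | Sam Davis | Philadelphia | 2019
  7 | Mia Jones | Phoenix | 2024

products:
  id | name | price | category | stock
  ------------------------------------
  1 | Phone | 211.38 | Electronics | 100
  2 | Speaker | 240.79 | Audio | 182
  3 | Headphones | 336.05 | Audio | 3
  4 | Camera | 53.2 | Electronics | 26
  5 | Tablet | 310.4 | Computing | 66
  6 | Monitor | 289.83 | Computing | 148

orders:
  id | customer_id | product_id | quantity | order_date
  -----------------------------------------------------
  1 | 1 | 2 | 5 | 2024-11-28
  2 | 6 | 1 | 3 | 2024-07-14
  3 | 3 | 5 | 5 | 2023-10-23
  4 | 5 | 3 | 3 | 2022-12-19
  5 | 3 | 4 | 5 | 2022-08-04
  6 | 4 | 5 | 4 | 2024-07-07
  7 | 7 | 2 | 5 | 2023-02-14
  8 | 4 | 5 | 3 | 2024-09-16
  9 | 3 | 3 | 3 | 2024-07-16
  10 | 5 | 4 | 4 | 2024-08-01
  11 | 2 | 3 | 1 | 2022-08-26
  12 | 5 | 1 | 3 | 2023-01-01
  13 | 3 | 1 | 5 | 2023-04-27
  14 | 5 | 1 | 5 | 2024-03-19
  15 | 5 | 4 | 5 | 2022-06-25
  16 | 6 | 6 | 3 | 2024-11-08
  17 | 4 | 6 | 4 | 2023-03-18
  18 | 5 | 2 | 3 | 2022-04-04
SELECT p.name, SUM(c.quantity) AS sum_quantity FROM orders c JOIN customers p ON c.customer_id = p.id GROUP BY p.id, p.name

Execution result:
name | sum_quantity
Henry Williams | 5
Grace Jones | 1
Jack Miller | 18
Quinn Davis | 11
Tina Smith | 23
Sam Davis | 6
Mia Jones | 5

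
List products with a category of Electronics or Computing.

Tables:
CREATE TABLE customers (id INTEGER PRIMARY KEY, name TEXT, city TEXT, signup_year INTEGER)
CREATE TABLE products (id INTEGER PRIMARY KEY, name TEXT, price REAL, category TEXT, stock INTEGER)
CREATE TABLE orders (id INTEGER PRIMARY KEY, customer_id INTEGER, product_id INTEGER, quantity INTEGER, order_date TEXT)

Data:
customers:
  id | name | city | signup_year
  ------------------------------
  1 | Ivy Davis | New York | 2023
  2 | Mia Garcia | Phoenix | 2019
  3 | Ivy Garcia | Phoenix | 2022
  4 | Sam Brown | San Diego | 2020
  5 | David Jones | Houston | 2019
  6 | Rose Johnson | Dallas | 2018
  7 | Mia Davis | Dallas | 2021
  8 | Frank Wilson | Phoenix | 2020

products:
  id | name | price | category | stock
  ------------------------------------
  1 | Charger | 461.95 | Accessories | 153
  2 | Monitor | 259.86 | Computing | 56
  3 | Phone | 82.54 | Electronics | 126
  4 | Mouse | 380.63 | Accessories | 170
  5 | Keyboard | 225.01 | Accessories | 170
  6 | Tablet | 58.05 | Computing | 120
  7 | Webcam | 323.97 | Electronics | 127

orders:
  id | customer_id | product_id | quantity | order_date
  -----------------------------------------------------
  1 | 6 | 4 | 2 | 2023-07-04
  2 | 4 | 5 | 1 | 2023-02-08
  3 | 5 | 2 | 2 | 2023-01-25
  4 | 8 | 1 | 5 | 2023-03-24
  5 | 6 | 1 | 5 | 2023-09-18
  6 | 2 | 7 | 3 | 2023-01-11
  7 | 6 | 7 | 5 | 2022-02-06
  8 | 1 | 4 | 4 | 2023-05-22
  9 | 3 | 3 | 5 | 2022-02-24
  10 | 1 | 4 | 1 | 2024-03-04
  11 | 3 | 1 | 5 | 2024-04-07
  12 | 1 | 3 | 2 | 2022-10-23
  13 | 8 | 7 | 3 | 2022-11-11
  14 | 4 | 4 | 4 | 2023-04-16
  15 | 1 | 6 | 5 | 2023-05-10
SELECT name, category FROM products WHERE category IN ('Electronics', 'Computing')

Execution result:
name | category
Monitor | Computing
Phone | Electronics
Tablet | Computing
Webcam | Electronics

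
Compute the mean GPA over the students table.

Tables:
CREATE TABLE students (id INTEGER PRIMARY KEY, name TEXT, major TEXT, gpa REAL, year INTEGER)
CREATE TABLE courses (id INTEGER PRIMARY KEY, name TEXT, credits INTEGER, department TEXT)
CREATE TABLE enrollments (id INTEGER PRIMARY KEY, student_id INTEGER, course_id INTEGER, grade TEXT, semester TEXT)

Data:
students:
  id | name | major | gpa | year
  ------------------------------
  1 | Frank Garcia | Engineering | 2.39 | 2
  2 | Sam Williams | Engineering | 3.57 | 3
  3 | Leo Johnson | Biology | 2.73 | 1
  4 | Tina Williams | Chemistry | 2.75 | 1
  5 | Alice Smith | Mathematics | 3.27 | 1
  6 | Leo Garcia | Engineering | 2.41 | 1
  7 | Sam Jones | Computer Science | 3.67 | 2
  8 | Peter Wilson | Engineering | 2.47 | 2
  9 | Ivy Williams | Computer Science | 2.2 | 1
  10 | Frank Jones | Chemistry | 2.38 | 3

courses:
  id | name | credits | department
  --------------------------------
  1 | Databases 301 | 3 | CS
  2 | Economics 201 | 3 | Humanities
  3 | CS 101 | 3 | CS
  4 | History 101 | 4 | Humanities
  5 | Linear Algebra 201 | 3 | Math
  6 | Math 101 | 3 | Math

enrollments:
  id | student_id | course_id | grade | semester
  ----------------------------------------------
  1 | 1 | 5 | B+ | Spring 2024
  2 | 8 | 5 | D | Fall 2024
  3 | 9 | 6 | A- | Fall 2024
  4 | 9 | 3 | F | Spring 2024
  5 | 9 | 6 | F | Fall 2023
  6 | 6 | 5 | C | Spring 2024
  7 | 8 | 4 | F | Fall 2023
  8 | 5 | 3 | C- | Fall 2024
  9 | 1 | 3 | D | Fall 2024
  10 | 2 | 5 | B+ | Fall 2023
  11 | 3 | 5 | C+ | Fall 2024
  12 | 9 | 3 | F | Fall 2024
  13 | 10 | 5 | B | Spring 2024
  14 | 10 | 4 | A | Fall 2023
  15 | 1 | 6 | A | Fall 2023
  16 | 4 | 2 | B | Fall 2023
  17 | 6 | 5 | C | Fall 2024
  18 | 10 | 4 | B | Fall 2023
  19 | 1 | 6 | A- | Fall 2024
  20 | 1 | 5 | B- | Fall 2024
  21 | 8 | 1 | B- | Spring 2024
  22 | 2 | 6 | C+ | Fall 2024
SELECT AVG(gpa) FROM students

Execution result:
2.78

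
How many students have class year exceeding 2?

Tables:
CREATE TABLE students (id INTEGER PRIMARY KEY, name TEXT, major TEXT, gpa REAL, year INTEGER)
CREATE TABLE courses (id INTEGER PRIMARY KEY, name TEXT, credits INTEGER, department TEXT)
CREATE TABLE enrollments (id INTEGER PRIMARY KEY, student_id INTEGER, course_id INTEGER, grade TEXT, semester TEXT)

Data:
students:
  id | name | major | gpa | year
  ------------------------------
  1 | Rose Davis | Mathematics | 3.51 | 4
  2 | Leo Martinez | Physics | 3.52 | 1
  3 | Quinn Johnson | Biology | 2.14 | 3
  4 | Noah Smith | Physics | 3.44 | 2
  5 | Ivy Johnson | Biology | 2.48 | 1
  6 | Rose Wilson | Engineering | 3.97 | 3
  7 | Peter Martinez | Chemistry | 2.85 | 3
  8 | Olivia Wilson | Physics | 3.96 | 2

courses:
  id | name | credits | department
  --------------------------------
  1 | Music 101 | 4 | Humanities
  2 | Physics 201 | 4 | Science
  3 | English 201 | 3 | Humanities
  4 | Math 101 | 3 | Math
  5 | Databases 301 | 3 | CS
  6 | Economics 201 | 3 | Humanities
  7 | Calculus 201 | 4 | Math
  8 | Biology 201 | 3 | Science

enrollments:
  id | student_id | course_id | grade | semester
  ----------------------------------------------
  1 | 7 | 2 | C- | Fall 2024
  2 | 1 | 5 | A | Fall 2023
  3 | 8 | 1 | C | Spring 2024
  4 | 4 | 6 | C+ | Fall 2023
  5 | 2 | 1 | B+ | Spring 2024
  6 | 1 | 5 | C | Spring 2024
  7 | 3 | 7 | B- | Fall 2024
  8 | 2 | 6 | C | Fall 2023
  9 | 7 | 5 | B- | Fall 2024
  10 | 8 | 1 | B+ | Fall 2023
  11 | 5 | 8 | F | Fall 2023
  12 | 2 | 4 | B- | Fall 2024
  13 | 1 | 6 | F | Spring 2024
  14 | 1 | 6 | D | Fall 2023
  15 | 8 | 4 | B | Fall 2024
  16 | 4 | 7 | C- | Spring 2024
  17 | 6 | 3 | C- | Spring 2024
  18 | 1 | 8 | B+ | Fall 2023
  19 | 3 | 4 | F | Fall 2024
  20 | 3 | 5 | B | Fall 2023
SELECT COUNT(*) FROM students WHERE year > 2

Execution result:
4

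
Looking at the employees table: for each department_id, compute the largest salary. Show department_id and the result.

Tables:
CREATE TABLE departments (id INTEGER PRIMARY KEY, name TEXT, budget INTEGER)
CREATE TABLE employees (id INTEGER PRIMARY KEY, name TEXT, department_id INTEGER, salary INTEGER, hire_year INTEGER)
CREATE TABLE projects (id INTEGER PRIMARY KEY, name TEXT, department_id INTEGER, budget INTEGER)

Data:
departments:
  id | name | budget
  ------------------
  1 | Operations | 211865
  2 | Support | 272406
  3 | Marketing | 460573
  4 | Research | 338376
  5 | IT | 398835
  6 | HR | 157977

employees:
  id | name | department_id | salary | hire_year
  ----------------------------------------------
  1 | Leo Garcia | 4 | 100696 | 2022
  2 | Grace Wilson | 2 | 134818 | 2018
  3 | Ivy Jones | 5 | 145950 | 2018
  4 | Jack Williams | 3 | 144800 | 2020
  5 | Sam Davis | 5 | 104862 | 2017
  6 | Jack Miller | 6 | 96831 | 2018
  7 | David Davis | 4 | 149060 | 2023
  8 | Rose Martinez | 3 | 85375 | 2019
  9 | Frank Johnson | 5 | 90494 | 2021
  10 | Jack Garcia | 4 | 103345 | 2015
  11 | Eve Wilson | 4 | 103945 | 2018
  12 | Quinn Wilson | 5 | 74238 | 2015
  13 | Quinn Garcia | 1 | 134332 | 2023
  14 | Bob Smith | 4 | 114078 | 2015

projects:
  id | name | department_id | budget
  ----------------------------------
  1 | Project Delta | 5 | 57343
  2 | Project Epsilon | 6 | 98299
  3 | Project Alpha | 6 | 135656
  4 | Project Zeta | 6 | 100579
SELECT department_id, MAX(salary) AS max_salary FROM employees GROUP BY department_id

Execution result:
department_id | max_salary
1 | 134332
2 | 134818
3 | 144800
4 | 149060
5 | 145950
6 | 96831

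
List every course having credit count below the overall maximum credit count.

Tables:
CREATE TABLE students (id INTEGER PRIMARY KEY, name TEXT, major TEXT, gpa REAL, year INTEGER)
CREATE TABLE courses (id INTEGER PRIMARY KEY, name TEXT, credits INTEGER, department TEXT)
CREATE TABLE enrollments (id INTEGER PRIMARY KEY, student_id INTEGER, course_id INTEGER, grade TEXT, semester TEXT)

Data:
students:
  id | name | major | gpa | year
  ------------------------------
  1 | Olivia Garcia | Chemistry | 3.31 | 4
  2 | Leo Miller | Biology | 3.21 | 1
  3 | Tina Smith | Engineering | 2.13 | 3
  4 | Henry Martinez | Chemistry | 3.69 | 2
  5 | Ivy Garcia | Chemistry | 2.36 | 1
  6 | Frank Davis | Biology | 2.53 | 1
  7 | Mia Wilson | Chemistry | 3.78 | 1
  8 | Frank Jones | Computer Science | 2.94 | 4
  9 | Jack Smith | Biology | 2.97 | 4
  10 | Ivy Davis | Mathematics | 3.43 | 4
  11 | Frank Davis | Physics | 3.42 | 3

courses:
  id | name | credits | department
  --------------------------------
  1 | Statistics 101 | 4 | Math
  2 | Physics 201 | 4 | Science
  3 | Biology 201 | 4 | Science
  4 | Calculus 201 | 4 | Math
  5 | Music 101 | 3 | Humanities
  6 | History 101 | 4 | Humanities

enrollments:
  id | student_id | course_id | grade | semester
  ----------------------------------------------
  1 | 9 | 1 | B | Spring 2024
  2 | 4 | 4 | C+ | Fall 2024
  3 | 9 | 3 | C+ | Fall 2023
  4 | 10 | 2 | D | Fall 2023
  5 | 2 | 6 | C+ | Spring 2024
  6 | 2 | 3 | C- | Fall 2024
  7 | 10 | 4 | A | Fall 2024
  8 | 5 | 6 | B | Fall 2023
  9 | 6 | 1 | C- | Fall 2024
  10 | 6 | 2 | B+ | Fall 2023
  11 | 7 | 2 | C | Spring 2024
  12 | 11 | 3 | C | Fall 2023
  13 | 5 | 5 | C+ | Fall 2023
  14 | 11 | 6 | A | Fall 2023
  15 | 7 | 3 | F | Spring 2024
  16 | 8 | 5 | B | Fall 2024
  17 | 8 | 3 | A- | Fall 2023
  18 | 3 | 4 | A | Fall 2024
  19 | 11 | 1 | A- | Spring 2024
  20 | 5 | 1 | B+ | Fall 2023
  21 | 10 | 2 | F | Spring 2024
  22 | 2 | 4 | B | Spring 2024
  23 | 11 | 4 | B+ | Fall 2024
SELECT name, credits FROM courses WHERE credits < (SELECT MAX(credits) FROM courses)

Execution result:
name | credits
Music 101 | 3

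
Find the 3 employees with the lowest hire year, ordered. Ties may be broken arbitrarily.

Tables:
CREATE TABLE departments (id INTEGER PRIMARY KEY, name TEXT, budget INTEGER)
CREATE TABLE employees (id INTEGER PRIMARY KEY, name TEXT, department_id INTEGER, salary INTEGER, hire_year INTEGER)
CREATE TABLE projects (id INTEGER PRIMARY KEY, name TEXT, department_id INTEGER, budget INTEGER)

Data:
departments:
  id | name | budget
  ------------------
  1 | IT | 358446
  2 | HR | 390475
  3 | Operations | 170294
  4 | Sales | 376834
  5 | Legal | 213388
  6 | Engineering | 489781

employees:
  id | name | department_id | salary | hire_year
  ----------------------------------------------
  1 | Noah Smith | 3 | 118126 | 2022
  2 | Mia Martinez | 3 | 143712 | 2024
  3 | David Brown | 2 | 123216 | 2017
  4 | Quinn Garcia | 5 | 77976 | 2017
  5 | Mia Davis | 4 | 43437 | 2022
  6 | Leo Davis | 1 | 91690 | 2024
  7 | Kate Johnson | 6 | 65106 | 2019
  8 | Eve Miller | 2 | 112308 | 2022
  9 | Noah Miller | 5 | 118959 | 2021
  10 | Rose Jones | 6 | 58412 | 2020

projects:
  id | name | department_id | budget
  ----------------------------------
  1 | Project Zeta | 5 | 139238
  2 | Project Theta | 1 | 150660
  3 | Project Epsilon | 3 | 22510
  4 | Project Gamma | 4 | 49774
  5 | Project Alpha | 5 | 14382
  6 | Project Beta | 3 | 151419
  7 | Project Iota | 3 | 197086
SELECT name, hire_year FROM employees ORDER BY hire_year ASC LIMIT 3

Execution result:
name | hire_year
David Brown | 2017
Quinn Garcia | 2017
Kate Johnson | 2019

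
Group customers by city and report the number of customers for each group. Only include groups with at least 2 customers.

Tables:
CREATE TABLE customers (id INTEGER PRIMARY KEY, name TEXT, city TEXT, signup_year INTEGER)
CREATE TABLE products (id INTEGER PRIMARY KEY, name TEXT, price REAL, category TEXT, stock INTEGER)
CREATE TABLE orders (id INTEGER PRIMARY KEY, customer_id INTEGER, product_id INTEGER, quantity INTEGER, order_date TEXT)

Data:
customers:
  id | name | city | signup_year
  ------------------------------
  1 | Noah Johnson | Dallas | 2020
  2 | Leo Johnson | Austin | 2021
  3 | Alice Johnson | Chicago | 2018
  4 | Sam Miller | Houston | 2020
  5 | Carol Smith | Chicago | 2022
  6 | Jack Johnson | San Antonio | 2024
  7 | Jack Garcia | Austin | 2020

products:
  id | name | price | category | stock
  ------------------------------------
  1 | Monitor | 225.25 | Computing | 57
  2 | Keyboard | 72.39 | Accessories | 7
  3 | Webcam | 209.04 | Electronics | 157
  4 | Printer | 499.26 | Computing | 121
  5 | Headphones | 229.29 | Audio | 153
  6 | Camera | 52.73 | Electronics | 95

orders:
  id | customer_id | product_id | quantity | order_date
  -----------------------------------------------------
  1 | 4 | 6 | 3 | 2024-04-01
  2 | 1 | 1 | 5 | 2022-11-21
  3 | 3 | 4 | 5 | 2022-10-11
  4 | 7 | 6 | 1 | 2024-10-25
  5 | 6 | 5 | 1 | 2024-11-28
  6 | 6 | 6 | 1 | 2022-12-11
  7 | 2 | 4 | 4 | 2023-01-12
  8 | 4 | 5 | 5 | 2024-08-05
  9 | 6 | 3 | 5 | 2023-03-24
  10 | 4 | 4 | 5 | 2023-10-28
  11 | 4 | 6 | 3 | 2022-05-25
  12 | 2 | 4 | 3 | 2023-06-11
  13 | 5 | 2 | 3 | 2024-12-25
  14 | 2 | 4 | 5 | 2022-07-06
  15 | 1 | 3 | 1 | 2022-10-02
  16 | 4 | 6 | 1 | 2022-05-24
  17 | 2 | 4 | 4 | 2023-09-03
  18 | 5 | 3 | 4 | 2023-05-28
SELECT city, COUNT(*) AS n FROM customers GROUP BY city HAVING COUNT(*) >= 2

Execution result:
city | n
Austin | 2
Chicago | 2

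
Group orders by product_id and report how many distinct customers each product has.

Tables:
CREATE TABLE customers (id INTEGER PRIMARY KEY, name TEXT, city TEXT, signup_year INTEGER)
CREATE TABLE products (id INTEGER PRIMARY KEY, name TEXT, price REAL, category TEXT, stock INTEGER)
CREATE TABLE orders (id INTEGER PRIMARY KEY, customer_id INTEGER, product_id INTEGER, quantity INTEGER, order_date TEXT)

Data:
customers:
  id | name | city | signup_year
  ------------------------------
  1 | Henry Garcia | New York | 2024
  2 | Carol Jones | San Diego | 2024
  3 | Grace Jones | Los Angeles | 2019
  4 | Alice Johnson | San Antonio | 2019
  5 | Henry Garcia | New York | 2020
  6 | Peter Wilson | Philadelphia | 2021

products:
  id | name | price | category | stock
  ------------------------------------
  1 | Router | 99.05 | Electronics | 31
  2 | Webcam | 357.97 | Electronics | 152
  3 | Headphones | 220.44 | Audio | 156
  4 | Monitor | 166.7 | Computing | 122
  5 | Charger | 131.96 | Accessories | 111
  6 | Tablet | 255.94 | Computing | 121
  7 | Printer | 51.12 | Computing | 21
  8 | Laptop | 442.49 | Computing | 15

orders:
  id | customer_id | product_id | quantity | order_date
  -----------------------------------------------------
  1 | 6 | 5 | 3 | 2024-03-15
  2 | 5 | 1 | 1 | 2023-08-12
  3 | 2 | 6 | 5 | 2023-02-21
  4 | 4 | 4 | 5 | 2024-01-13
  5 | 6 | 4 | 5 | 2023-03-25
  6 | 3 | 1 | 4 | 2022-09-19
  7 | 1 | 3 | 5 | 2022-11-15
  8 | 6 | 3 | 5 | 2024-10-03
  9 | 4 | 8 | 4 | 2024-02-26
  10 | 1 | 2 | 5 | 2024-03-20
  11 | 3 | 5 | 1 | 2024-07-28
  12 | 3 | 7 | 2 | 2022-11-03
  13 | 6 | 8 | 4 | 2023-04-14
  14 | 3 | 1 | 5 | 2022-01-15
SELECT product_id, COUNT(DISTINCT customer_id) AS distinct_customer_count FROM orders GROUP BY product_id

Execution result:
product_id | distinct_customer_count
1 | 2
2 | 1
3 | 2
4 | 2
5 | 2
6 | 1
7 | 1
8 | 2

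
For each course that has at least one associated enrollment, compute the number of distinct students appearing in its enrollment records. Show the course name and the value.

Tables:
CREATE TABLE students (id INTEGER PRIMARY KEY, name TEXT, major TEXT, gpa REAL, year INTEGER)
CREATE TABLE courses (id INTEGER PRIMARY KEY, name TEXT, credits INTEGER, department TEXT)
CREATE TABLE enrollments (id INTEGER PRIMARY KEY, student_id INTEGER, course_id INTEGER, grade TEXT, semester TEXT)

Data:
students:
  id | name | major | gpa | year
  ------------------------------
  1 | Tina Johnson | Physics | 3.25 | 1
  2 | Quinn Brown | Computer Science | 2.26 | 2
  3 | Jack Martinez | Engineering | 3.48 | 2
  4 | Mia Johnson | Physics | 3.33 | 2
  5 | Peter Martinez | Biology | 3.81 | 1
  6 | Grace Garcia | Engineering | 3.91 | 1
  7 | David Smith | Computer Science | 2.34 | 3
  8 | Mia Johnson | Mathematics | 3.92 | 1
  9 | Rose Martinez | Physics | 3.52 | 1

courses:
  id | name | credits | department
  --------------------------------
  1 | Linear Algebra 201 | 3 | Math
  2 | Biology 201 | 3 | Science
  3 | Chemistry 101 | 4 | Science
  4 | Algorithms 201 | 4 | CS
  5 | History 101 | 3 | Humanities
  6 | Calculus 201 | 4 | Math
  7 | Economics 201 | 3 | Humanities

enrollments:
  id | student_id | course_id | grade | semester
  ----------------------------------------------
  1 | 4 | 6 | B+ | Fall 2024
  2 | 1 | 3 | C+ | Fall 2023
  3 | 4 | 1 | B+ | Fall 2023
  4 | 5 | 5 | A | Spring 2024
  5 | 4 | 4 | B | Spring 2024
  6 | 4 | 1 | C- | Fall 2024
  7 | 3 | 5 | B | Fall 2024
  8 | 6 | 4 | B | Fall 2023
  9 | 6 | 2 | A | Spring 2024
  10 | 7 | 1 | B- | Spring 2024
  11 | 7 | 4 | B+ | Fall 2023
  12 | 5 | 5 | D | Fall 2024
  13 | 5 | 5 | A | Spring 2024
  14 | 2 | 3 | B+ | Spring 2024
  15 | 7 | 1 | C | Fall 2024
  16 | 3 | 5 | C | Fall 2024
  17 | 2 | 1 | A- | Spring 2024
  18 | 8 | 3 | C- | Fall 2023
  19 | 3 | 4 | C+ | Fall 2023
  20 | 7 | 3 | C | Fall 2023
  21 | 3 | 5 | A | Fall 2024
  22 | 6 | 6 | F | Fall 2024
SELECT p.name, COUNT(DISTINCT c.student_id) AS distinct_student_count FROM enrollments c JOIN courses p ON c.course_id = p.id GROUP BY p.id, p.name

Execution result:
name | distinct_student_count
Linear Algebra 201 | 3
Biology 201 | 1
Chemistry 101 | 4
Algorithms 201 | 4
History 101 | 2
Calculus 201 | 2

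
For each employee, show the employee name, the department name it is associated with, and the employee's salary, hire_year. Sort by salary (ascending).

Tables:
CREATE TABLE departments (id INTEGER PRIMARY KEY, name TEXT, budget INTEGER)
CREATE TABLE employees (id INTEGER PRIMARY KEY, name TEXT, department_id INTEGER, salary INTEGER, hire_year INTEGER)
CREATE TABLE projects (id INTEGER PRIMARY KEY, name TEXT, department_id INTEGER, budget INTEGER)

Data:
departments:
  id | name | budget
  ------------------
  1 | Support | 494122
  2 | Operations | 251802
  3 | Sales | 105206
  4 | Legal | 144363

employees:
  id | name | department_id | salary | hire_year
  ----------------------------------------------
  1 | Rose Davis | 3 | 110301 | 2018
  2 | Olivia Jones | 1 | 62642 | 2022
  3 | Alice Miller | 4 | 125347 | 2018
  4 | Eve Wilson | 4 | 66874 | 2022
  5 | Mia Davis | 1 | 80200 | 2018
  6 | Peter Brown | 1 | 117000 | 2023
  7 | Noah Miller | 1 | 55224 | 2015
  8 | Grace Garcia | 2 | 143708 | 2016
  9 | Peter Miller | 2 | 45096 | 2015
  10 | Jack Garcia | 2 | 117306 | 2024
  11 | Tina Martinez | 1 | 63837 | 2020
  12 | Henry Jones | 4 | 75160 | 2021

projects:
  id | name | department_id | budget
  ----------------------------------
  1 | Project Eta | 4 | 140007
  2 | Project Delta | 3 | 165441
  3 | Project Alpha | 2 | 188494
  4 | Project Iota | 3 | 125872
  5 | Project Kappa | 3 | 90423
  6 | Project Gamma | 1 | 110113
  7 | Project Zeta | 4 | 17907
SELECT c.name, p.name AS department, c.salary, c.hire_year FROM employees c JOIN departments p ON c.department_id = p.id ORDER BY c.salary ASC

Execution result:
name | department | salary | hire_year
Peter Miller | Operations | 45096 | 2015
Noah Miller | Support | 55224 | 2015
Olivia Jones | Support | 62642 | 2022
Tina Martinez | Support | 63837 | 2020
Eve Wilson | Legal | 66874 | 2022
Henry Jones | Legal | 75160 | 2021
Mia Davis | Support | 80200 | 2018
Rose Davis | Sales | 110301 | 2018
Peter Brown | Support | 117000 | 2023
Jack Garcia | Operations | 117306 | 2024
Alice Miller | Legal | 125347 | 2018
Grace Garcia | Operations | 143708 | 2016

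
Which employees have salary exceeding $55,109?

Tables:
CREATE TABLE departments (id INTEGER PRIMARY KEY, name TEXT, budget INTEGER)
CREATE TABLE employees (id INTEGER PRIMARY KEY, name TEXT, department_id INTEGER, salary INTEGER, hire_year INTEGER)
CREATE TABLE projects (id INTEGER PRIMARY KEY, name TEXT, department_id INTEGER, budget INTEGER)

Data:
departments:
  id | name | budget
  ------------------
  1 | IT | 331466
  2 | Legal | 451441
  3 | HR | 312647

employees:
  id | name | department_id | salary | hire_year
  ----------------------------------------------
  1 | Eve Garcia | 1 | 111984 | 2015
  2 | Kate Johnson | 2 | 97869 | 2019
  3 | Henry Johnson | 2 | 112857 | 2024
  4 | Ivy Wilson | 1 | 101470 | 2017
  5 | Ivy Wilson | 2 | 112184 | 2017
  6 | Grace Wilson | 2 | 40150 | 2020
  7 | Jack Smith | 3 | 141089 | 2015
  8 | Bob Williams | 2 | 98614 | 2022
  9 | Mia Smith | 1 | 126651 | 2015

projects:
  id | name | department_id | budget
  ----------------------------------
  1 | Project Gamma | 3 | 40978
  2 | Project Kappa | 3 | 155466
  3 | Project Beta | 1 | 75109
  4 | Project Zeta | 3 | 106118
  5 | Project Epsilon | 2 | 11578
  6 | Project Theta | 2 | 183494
SELECT name, salary FROM employees WHERE salary > 55109

Execution result:
name | salary
Eve Garcia | 111984
Kate Johnson | 97869
Henry Johnson | 112857
Ivy Wilson | 101470
Ivy Wilson | 112184
Jack Smith | 141089
Bob Williams | 98614
Mia Smith | 126651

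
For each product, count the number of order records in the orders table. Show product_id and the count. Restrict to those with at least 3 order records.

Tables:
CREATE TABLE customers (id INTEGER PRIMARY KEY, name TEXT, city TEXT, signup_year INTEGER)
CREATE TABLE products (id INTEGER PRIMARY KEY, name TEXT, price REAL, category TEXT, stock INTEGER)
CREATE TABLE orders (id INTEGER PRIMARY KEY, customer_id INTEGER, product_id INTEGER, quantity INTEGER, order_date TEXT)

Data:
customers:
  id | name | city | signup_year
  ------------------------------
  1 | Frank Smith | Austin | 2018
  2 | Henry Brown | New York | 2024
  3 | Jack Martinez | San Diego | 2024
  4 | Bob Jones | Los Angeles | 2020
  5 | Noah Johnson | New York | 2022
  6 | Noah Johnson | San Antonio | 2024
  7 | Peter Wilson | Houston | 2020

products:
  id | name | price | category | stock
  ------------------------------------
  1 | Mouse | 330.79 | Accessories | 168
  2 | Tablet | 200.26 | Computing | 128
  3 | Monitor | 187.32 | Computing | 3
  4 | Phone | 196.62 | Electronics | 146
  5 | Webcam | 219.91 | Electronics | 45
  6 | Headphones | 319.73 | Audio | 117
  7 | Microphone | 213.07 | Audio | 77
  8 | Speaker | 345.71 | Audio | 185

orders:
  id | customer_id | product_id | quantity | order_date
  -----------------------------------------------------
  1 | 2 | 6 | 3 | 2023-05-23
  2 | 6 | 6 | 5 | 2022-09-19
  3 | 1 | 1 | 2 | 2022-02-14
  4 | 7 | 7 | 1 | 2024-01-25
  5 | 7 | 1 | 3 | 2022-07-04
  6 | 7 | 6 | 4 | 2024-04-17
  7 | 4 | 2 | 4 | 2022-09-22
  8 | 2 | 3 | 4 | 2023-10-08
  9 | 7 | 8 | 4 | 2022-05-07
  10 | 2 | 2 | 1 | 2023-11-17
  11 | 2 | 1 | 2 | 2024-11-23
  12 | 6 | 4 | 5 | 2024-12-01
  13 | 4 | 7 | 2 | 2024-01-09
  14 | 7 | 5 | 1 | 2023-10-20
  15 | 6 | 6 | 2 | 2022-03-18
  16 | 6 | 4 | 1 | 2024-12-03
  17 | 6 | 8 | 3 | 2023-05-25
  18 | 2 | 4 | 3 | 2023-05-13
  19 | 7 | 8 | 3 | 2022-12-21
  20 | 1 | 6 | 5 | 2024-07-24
SELECT product_id, COUNT(*) AS order_count FROM orders GROUP BY product_id HAVING COUNT(*) >= 3

Execution result:
product_id | order_count
1 | 3
4 | 3
6 | 5
8 | 3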